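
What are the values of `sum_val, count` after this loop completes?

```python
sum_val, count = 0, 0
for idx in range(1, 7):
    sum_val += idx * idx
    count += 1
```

Sum of squares and count
`sum_val, count` takes the values: (0, 0) → (1, 0) → (1, 1) → (5, 1) → (5, 2) → (14, 2) → (14, 3) → (30, 3) → (30, 4) → (55, 4) → (55, 5) → (91, 5) → (91, 6)

Answer: 91, 6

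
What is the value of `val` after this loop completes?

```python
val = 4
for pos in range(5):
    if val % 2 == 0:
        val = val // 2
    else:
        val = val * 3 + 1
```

Collatz-style transformation from 4
`val` takes the values: 4 → 2 → 1 → 4 → 2 → 1

Answer: 1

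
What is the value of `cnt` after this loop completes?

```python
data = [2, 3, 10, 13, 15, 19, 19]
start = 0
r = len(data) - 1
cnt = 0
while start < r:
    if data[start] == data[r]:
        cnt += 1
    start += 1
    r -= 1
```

Count matching pairs from ends
`cnt` takes the values: 0

Answer: 0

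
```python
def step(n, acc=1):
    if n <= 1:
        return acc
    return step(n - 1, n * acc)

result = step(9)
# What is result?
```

Accumulator trace (n, acc): (9, 1) -> (8, 9) -> (7, 72) -> (6, 504) -> (5, 3024) -> (4, 15120) -> (3, 60480) -> (2, 181440) -> (1, 362880) -> return 362880

Answer: 362880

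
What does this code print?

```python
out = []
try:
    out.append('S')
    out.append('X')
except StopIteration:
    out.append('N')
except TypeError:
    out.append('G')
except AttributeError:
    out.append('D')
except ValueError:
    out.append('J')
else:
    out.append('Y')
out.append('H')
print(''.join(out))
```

Execution trace: 'S' (try body) → 'X' (try body, no exception) → 'Y' (else) → 'H' (after the try/except). Output: SXYH

Answer: SXYH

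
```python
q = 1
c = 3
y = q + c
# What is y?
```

Trace:
`q = 1` → q = 1
`c = 3` → c = 3
`y = q + c` → y = 4
So y = 4

Answer: 4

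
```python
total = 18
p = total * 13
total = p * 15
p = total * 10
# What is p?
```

Trace:
`total = 18` → total = 18
`p = total * 13` → p = 234
`total = p * 15` → total = 3510
`p = total * 10` → p = 35100
So p = 35100

Answer: 35100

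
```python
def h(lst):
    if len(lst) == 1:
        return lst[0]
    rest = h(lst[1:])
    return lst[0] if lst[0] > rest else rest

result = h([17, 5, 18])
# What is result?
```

Recursive max over [17, 5, 18] = 18

Answer: 18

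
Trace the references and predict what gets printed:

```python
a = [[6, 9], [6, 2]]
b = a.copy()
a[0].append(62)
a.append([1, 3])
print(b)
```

Key concept: shallow copy with nested lists.
Step by step:
`a = [[6, 9], [6, 2]]` → a = [[6, 9], [6, 2]]
`b = a.copy()` → b = [[6, 9], [6, 2]]
`a[0].append(62)` → a = [[6, 9, 62], [6, 2]]; b = [[6, 9, 62], [6, 2]]
`a.append([1, 3])` → a = [[6, 9, 62], [6, 2], [1, 3]]
`print(b)` → prints [[6, 9, 62], [6, 2]]

Answer: [[6, 9, 62], [6, 2]]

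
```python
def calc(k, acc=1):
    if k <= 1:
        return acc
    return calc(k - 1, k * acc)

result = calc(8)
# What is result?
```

Accumulator trace (n, acc): (8, 1) -> (7, 8) -> (6, 56) -> (5, 336) -> (4, 1680) -> (3, 6720) -> (2, 20160) -> (1, 40320) -> return 40320

Answer: 40320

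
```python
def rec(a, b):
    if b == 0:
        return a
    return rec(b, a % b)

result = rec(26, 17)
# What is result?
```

rec(26, 17) -> rec(17, 9) -> rec(9, 8) -> rec(8, 1) -> rec(1, 0) -> 1

Answer: 1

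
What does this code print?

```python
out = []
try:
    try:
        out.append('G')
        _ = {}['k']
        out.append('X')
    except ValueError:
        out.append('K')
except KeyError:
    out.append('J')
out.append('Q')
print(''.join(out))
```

Execution trace: 'G' (try body) → 'J' (outer except KeyError) → 'Q' (after the try/except). Output: GJQ

Answer: GJQ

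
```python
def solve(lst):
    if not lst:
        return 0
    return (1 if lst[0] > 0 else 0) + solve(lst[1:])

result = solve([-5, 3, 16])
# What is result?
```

Count of positive elements in [-5, 3, 16] = 2

Answer: 2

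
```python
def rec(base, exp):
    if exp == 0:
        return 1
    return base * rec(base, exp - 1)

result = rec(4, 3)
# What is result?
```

rec(4, 3) = 4 * 4 * 4 = 64

Answer: 64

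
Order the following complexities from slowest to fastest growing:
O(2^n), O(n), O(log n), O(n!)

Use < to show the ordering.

Ordered by growth rate: O(log n) < O(n) < O(2^n) < O(n!)

Answer: O(log n) < O(n) < O(2^n) < O(n!)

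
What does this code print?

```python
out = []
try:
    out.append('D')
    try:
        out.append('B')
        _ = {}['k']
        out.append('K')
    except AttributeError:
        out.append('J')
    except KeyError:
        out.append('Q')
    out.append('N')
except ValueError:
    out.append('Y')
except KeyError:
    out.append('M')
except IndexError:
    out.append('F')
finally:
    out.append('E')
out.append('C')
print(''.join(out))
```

Execution trace: 'D' (try body) → 'B' (inner try body) → 'Q' (inner except KeyError) → 'N' (try body, no exception) → 'E' (finally) → 'C' (after the try/except). Output: DBQNEC

Answer: DBQNEC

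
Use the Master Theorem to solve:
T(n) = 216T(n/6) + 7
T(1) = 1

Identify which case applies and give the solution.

a=216, b=6, f(n)=7. log_6(216) = 3. Since c=0 < 3, Case 1 applies: T(n) = Θ(n^log_b(a)) = O(n^3).

Answer: O(n^3) - Case 1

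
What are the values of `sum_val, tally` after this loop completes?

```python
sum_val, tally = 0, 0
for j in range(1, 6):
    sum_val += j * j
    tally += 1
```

Sum of squares and count
`sum_val, tally` takes the values: (0, 0) → (1, 0) → (1, 1) → (5, 1) → (5, 2) → (14, 2) → (14, 3) → (30, 3) → (30, 4) → (55, 4) → (55, 5)

Answer: 55, 5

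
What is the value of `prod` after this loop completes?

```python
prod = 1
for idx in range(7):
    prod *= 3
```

3^7 = 2187
`prod` takes the values: 1 → 3 → 9 → 27 → 81 → 243 → 729 → 2187

Answer: 2187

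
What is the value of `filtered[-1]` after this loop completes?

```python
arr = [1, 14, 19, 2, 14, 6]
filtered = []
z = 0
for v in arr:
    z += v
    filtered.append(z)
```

Cumulative sum ends at 56
`filtered` takes the values: [] → [1] → [1, 15] → [1, 15, 34] → [1, 15, 34, 36] → [1, 15, 34, 36, 50] → [1, 15, 34, 36, 50, 56]
So `filtered[-1]` = 56

Answer: 56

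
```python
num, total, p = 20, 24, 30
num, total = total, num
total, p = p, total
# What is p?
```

Trace:
`num, total, p = 20, 24, 30` → num = 20; total = 24; p = 30
`num, total = total, num` → num = 24; total = 20
`total, p = p, total` → total = 30; p = 20
So p = 20

Answer: 20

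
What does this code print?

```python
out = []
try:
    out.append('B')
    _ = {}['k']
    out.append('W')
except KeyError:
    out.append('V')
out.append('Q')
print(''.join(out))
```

Execution trace: 'B' (try body) → 'V' (except KeyError) → 'Q' (after the try/except). Output: BVQ

Answer: BVQ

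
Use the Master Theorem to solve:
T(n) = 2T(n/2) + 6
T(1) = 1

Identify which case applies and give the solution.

a=2, b=2, f(n)=6. log_2(2) = 1. Since c=0 < 1, Case 1 applies: T(n) = Θ(n^log_b(a)) = O(n).

Answer: O(n) - Case 1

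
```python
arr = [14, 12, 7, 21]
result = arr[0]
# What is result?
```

Trace:
`arr = [14, 12, 7, 21]` → arr = [14, 12, 7, 21]
`result = arr[0]` → result = 14
So result = 14

Answer: 14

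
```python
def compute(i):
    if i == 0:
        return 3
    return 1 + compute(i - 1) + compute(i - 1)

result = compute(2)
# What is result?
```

compute(i) = 1 + 2·compute(i-1), compute(0)=3. Closed form: (3+1)·2^2 - 1 = 15.

Answer: 15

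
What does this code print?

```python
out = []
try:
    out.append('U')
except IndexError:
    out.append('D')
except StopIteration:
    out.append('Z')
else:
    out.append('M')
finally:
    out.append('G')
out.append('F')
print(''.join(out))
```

Execution trace: 'U' (try body, no exception) → 'M' (else) → 'G' (finally) → 'F' (after the try/except). Output: UMGF

Answer: UMGF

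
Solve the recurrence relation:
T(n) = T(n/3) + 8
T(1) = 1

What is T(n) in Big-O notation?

Each step divides n by 3 and adds 8. After log_3(n) steps we reach T(1)=1. So T(n) = 8·log_3(n) + 1 = O(log n).

Answer: O(log n)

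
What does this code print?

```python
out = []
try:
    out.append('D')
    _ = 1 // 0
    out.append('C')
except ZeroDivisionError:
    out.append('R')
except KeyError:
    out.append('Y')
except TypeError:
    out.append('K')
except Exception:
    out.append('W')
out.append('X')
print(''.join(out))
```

Execution trace: 'D' (try body) → 'R' (except ZeroDivisionError) → 'X' (after the try/except). Output: DRX

Answer: DRX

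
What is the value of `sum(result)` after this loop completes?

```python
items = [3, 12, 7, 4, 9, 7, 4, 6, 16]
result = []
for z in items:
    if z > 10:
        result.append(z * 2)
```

Sum of doubled values > 10
`result` takes the values: [] → [24] → [24, 32]
So `sum(result)` = 56

Answer: 56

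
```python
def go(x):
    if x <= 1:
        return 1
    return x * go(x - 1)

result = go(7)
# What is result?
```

go(7) = 7 * 6 * 5 * 4 * 3 * 2 * 1 = 5040

Answer: 5040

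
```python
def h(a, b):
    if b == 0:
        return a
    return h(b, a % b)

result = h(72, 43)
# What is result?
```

h(72, 43) -> h(43, 29) -> h(29, 14) -> h(14, 1) -> h(1, 0) -> 1

Answer: 1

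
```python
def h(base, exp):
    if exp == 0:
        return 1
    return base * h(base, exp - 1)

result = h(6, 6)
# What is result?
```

h(6, 6) = 6 * 6 * 6 * 6 * 6 * 6 = 46656

Answer: 46656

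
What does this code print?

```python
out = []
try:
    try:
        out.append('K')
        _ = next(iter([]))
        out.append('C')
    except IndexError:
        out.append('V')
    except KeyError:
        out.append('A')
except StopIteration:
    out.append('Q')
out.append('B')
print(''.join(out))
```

Execution trace: 'K' (try body) → 'Q' (outer except StopIteration) → 'B' (after the try/except). Output: KQB

Answer: KQB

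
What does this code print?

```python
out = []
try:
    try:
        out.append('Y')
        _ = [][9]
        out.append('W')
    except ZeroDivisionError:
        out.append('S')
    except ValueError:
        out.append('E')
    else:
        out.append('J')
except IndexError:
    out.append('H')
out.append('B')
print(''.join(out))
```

Execution trace: 'Y' (inner try body) → 'H' (outer except IndexError) → 'B' (after the try/except). Output: YHB

Answer: YHB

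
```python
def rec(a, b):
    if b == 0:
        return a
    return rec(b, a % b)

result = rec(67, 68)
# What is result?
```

rec(67, 68) -> rec(68, 67) -> rec(67, 1) -> rec(1, 0) -> 1

Answer: 1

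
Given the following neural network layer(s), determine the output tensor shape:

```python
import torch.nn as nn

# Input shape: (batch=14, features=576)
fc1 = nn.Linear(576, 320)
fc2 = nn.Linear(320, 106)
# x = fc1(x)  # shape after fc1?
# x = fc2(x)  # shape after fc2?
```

Input: (14, 576) -> after fc1: (14, 320) -> Output: (14, 106)

Answer: (14, 106)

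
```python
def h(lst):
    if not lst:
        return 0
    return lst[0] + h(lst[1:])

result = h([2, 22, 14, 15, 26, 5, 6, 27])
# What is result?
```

2 + 22 + 14 + 15 + 26 + 5 + 6 + 27 + 0 = 117

Answer: 117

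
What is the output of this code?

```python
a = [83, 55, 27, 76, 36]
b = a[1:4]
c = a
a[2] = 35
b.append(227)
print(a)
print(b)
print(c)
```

Key concept: slice vs alias.
Step by step:
`a = [83, 55, 27, 76, 36]` → a = [83, 55, 27, 76, 36]
`b = a[1:4]` → b = [55, 27, 76]
`c = a` → c = [83, 55, 27, 76, 36] (same object as a)
`a[2] = 35` → a = [83, 55, 35, 76, 36] (same object as c); c = [83, 55, 35, 76, 36] (same object as a)
`b.append(227)` → b = [55, 27, 76, 227]
`print(a)` → prints [83, 55, 35, 76, 36]
`print(b)` → prints [55, 27, 76, 227]
`print(c)` → prints [83, 55, 35, 76, 36]

Answer:
[83, 55, 35, 76, 36]
[55, 27, 76, 227]
[83, 55, 35, 76, 36]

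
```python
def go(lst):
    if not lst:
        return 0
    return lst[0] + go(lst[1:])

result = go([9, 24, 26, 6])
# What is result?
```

9 + 24 + 26 + 6 + 0 = 65

Answer: 65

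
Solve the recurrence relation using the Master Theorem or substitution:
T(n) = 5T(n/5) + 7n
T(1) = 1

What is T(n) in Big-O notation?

By Master Theorem: a=5, b=5, f(n)=7n. Since log_5(5) = 1 and f(n) = Θ(n^1), Case 2 applies. T(n) = O(n log n).

Answer: O(n log n)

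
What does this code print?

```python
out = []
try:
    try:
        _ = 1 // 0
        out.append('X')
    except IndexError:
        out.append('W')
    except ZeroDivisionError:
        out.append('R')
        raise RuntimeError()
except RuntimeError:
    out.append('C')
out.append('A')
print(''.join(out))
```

Execution trace: 'R' (inner except ZeroDivisionError) → 'C' (outer except RuntimeError) → 'A' (after the try/except). Output: RCA

Answer: RCA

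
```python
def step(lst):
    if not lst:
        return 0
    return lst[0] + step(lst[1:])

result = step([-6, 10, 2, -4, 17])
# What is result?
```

(-6) + 10 + 2 + (-4) + 17 + 0 = 19

Answer: 19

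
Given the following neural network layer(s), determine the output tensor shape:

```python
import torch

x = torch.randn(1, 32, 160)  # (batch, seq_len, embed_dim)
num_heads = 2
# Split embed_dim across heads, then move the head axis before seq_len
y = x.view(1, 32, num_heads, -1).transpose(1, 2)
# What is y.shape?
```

Input: (1, 32, 160) -> head_dim = 160 // 2 = 80; after view: (1, 32, 2, 80) -> after transpose(1, 2): (1, 2, 32, 80) -> Output: (1, 2, 32, 80)

Answer: (1, 2, 32, 80)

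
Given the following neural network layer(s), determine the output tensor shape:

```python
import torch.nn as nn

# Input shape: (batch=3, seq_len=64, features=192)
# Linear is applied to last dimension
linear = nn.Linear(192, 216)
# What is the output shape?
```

Input: (3, 64, 192) -> Output: (3, 64, 216)

Answer: (3, 64, 216)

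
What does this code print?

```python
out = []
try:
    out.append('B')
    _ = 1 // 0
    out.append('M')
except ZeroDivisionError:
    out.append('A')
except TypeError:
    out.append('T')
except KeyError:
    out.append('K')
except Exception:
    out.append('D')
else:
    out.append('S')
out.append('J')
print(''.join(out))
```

Execution trace: 'B' (try body) → 'A' (except ZeroDivisionError) → 'J' (after the try/except). Output: BAJ

Answer: BAJ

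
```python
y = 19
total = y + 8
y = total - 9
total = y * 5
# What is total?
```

Trace:
`y = 19` → y = 19
`total = y + 8` → total = 27
`y = total - 9` → y = 18
`total = y * 5` → total = 90
So total = 90

Answer: 90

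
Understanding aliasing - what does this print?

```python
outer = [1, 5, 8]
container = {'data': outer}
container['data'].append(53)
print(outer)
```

Key concept: dict holds reference to list.
Step by step:
`outer = [1, 5, 8]` → outer = [1, 5, 8]
`container = {'data': outer}` → container = {'data': [1, 5, 8]}
`container['data'].append(53)` → outer = [1, 5, 8, 53]; container = {'data': [1, 5, 8, 53]}
`print(outer)` → prints [1, 5, 8, 53]

Answer: [1, 5, 8, 53]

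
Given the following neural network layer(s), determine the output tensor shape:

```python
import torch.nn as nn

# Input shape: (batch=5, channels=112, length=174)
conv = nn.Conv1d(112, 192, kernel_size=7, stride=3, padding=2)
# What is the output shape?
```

Input: (5, 112, 174) -> Output: (5, 192, 58)

Answer: (5, 192, 58)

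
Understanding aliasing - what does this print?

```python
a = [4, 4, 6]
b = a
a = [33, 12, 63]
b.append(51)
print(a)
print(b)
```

Key concept: rebinding vs mutation: a is rebound to a new list, b still points at the original.
Step by step:
`a = [4, 4, 6]` → a = [4, 4, 6]
`b = a` → b = [4, 4, 6] (same object as a)
`a = [33, 12, 63]` → a = [33, 12, 63]
`b.append(51)` → b = [4, 4, 6, 51]
`print(a)` → prints [33, 12, 63]
`print(b)` → prints [4, 4, 6, 51]

Answer:
[33, 12, 63]
[4, 4, 6, 51]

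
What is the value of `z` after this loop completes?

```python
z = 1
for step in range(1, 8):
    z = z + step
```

Start at 1, add 1 through 7
`z` takes the values: 1 → 2 → 4 → 7 → 11 → 16 → 22 → 29

Answer: 29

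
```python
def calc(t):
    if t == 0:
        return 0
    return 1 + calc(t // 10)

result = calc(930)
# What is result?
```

Count of digits of 930: 3

Answer: 3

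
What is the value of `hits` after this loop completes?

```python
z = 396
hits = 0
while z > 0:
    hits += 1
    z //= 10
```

Count digits by repeated division by 10
`hits` takes the values: 0 → 1 → 2 → 3

Answer: 3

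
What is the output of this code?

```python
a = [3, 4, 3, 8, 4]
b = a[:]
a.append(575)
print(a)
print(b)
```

Key concept: slice [:] creates copy.
Step by step:
`a = [3, 4, 3, 8, 4]` → a = [3, 4, 3, 8, 4]
`b = a[:]` → b = [3, 4, 3, 8, 4]
`a.append(575)` → a = [3, 4, 3, 8, 4, 575]
`print(a)` → prints [3, 4, 3, 8, 4, 575]
`print(b)` → prints [3, 4, 3, 8, 4]

Answer:
[3, 4, 3, 8, 4, 575]
[3, 4, 3, 8, 4]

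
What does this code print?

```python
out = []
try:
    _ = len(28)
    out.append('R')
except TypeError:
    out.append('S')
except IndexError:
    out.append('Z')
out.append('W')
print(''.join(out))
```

Execution trace: 'S' (except TypeError) → 'W' (after the try/except). Output: SW

Answer: SW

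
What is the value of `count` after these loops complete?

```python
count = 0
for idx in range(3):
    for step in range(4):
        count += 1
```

3 * 4 = 12
`count` takes the values: 0 → 1 → 2 → 3 → 4 → 5 → 6 → 7 → 8 → 9 → 10 → 11 → 12

Answer: 12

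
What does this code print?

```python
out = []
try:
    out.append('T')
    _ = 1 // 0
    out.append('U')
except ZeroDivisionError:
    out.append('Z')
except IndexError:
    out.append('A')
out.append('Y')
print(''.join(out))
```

Execution trace: 'T' (try body) → 'Z' (except ZeroDivisionError) → 'Y' (after the try/except). Output: TZY

Answer: TZY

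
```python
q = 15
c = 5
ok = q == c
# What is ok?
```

Trace:
`q = 15` → q = 15
`c = 5` → c = 5
`ok = q == c` → ok = False
So ok = False

Answer: False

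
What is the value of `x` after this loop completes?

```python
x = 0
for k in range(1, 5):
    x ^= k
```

XOR of 1 to 4
`x` takes the values: 0 → 1 → 3 → 0 → 4

Answer: 4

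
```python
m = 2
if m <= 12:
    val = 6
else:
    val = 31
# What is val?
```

Trace:
`m = 2` → m = 2
`if m <= 12: ...` → m <= 12 is True → val = 6
So val = 6

Answer: 6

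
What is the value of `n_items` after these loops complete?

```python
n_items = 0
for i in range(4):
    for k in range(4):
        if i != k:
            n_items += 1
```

4² - 4 (exclude diagonal)
`n_items` takes the values: 0 → 1 → 2 → 3 → 4 → 5 → 6 → 7 → 8 → 9 → 10 → 11 → 12

Answer: 12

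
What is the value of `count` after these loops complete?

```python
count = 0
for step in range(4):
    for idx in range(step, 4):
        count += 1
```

Upper triangle: 4 + 3 + ... + 1
`count` takes the values: 0 → 1 → 2 → 3 → 4 → 5 → 6 → 7 → 8 → 9 → 10

Answer: 10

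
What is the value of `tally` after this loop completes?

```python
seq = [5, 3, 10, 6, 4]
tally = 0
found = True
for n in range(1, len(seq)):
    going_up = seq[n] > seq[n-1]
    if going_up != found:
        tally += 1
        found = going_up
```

Count direction changes in [5, 3, 10, 6, 4]
`tally` takes the values: 0 → 1 → 2 → 3

Answer: 3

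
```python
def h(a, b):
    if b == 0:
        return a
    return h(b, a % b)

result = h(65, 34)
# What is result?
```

h(65, 34) -> h(34, 31) -> h(31, 3) -> h(3, 1) -> h(1, 0) -> 1

Answer: 1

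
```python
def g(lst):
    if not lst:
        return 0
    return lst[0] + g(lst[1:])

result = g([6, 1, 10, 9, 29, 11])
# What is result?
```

6 + 1 + 10 + 9 + 29 + 11 + 0 = 66

Answer: 66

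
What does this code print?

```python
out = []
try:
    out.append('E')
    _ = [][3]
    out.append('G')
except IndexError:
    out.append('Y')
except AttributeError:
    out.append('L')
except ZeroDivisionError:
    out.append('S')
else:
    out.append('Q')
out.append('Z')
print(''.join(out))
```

Execution trace: 'E' (try body) → 'Y' (except IndexError) → 'Z' (after the try/except). Output: EYZ

Answer: EYZ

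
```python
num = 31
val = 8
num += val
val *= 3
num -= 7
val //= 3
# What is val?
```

Trace:
`num = 31` → num = 31
`val = 8` → val = 8
`num += val` → num = 39
`val *= 3` → val = 24
`num -= 7` → num = 32
`val //= 3` → val = 8
So val = 8

Answer: 8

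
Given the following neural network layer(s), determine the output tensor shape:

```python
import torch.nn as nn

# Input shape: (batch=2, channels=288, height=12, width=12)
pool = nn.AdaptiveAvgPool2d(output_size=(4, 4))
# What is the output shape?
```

Input: (2, 288, 12, 12) -> Output: (2, 288, 4, 4)

Answer: (2, 288, 4, 4)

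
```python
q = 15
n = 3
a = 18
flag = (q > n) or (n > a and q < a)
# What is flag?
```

Trace:
`q = 15` → q = 15
`n = 3` → n = 3
`a = 18` → a = 18
`flag = (q > n) or (n > a and q < a)` → flag = True
So flag = True

Answer: True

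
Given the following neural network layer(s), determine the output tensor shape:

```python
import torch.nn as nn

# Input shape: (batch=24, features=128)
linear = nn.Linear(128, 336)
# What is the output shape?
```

Input: (24, 128) -> Output: (24, 336)

Answer: (24, 336)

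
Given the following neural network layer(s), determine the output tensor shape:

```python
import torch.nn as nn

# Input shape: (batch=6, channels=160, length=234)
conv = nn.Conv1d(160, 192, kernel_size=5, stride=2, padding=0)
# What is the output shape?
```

Input: (6, 160, 234) -> Output: (6, 192, 115)

Answer: (6, 192, 115)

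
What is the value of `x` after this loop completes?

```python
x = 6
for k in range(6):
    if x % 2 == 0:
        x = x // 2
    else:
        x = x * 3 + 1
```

Collatz-style transformation from 6
`x` takes the values: 6 → 3 → 10 → 5 → 16 → 8 → 4

Answer: 4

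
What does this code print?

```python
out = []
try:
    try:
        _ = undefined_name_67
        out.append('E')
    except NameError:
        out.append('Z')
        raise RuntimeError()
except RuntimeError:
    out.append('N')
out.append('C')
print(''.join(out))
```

Execution trace: 'Z' (inner except NameError) → 'N' (outer except RuntimeError) → 'C' (after the try/except). Output: ZNC

Answer: ZNC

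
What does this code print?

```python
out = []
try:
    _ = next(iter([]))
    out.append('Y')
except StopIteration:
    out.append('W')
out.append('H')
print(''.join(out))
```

Execution trace: 'W' (except StopIteration) → 'H' (after the try/except). Output: WH

Answer: WH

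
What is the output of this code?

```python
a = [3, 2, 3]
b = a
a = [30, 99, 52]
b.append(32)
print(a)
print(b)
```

Key concept: rebinding vs mutation: a is rebound to a new list, b still points at the original.
Step by step:
`a = [3, 2, 3]` → a = [3, 2, 3]
`b = a` → b = [3, 2, 3] (same object as a)
`a = [30, 99, 52]` → a = [30, 99, 52]
`b.append(32)` → b = [3, 2, 3, 32]
`print(a)` → prints [30, 99, 52]
`print(b)` → prints [3, 2, 3, 32]

Answer:
[30, 99, 52]
[3, 2, 3, 32]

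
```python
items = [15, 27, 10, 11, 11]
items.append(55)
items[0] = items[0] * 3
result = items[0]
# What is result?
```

Trace:
`items = [15, 27, 10, 11, 11]` → items = [15, 27, 10, 11, 11]
`items.append(55)` → items = [15, 27, 10, 11, 11, 55]
`items[0] = items[0] * 3` → items = [45, 27, 10, 11, 11, 55]
`result = items[0]` → result = 45
So result = 45

Answer: 45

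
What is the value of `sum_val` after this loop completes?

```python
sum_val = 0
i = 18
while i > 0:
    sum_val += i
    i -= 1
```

Sum 18 down to 1
`sum_val` takes the values: 0 → 18 → 35 → 51 → 66 → 80 → 93 → 105 → 116 → 126 → 135 → 143 → 150 → 156 → 161 → 165 → 168 → 170 → 171

Answer: 171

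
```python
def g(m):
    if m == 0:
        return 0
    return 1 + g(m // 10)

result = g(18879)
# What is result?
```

Count of digits of 18879: 5

Answer: 5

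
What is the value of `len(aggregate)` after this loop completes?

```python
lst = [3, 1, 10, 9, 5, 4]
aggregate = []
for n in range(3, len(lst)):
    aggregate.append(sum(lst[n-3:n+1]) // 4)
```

Number of 4-element averages
`aggregate` takes the values: [] → [5] → [5, 6] → [5, 6, 7]
So `len(aggregate)` = 3

Answer: 3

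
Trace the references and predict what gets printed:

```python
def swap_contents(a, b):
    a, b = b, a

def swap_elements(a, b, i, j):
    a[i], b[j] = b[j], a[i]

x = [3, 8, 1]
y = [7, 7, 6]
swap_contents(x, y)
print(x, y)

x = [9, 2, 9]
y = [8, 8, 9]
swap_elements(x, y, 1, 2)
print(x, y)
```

Key concept: parameter rebinding vs mutation.
Step by step:
`x = [3, 8, 1]` → x = [3, 8, 1]
`y = [7, 7, 6]` → y = [7, 7, 6]
`swap_contents(x, y)` → no visible change to tracked variables
`print(x, y)` → prints [3, 8, 1] [7, 7, 6]
`x = [9, 2, 9]` → x = [9, 2, 9]
`y = [8, 8, 9]` → y = [8, 8, 9]
`swap_elements(x, y, 1, 2)` → x = [9, 9, 9]; y = [8, 8, 2]
`print(x, y)` → prints [9, 9, 9] [8, 8, 2]

Answer:
[3, 8, 1] [7, 7, 6]
[9, 9, 9] [8, 8, 2]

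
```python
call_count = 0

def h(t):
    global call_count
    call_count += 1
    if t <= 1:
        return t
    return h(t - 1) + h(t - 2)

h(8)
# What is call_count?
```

Calls(t) = 1 + Calls(t-1) + Calls(t-2); Calls(0)=Calls(1)=1. For t=8 this gives 67.

Answer: 67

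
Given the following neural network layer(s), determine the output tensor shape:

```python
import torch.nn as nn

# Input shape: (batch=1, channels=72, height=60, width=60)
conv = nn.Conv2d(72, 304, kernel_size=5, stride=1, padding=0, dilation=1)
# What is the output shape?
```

Input: (1, 72, 60, 60) -> Output: (1, 304, 56, 56)

Answer: (1, 304, 56, 56)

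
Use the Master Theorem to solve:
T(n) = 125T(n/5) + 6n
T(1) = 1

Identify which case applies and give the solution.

a=125, b=5, f(n)=6n. log_5(125) = 3. Since c=1 < 3, Case 1 applies: T(n) = Θ(n^log_b(a)) = O(n^3).

Answer: O(n^3) - Case 1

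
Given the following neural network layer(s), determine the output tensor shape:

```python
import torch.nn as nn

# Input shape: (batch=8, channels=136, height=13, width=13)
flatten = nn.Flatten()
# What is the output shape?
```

Input: (8, 136, 13, 13) -> Output: (8, 22984)

Answer: (8, 22984)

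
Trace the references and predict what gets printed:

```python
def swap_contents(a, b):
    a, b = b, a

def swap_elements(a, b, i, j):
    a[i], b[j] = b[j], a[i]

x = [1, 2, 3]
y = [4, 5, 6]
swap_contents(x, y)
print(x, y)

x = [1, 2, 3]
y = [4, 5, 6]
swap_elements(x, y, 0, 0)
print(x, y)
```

Key concept: parameter rebinding vs mutation.
Step by step:
`x = [1, 2, 3]` → x = [1, 2, 3]
`y = [4, 5, 6]` → y = [4, 5, 6]
`swap_contents(x, y)` → no visible change to tracked variables
`print(x, y)` → prints [1, 2, 3] [4, 5, 6]
`x = [1, 2, 3]` → x = [1, 2, 3]
`y = [4, 5, 6]` → y = [4, 5, 6]
`swap_elements(x, y, 0, 0)` → x = [4, 2, 3]; y = [1, 5, 6]
`print(x, y)` → prints [4, 2, 3] [1, 5, 6]

Answer:
[1, 2, 3] [4, 5, 6]
[4, 2, 3] [1, 5, 6]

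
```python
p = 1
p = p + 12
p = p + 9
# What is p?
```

Trace:
`p = 1` → p = 1
`p = p + 12` → p = 13
`p = p + 9` → p = 22
So p = 22

Answer: 22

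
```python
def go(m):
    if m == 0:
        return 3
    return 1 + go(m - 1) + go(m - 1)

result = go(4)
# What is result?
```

go(m) = 1 + 2·go(m-1), go(0)=3. Closed form: (3+1)·2^4 - 1 = 63.

Answer: 63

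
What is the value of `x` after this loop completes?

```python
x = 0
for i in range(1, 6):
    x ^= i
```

XOR of 1 to 5
`x` takes the values: 0 → 1 → 3 → 0 → 4 → 1

Answer: 1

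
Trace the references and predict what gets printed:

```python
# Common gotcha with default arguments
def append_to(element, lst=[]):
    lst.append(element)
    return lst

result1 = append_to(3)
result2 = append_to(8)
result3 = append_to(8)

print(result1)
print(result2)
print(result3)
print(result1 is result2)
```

Key concept: mutable default argument gotcha.
Step by step:
`result1 = append_to(3)` → result1 = [3]
`result2 = append_to(8)` → result1 = [3, 8] (same object as result2); result2 = [3, 8] (same object as result1)
`result3 = append_to(8)` → result1 = [3, 8, 8] (same object as result2, result3); result2 = [3, 8, 8] (same object as result1, result3); result3 = [3, 8, 8] (same object as result1, result2)
`print(result1)` → prints [3, 8, 8]
`print(result2)` → prints [3, 8, 8]
`print(result3)` → prints [3, 8, 8]
`print(result1 is result2)` → prints True

Answer:
[3, 8, 8]
[3, 8, 8]
[3, 8, 8]
True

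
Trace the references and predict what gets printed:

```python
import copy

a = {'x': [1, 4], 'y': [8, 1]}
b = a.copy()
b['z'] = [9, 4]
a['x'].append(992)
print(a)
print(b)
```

Key concept: shallow copy of dict with mutable values.
Step by step:
`a = {'x': [1, 4], 'y': [8, 1]}` → a = {'x': [1, 4], 'y': [8, 1]}
`b = a.copy()` → b = {'x': [1, 4], 'y': [8, 1]}
`b['z'] = [9, 4]` → b = {'x': [1, 4], 'y': [8, 1], 'z': [9, 4]}
`a['x'].append(992)` → a = {'x': [1, 4, 992], 'y': [8, 1]}; b = {'x': [1, 4, 992], 'y': [8, 1], 'z': [9, 4]}
`print(a)` → prints {'x': [1, 4, 992], 'y': [8, 1]}
`print(b)` → prints {'x': [1, 4, 992], 'y': [8, 1], 'z': [9, 4]}

Answer:
{'x': [1, 4, 992], 'y': [8, 1]}
{'x': [1, 4, 992], 'y': [8, 1], 'z': [9, 4]}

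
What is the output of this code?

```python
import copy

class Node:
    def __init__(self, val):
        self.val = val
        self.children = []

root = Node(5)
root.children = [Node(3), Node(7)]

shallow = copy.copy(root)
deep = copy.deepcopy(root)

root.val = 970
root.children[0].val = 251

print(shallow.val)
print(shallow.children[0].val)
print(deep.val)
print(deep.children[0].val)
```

Key concept: deep copy with custom objects.
Step by step:
`root = Node(5)` → root = Node(val=5, children=[])
`root.children = [Node(3), Node(7)]` → root = Node(val=5, children=[Node(val=3, children=[]), Node(val=7, children=[])])
`shallow = copy.copy(root)` → shallow = Node(val=5, children=[Node(val=3, children=[]), Node(val=7, children=[])])
`deep = copy.deepcopy(root)` → deep = Node(val=5, children=[Node(val=3, children=[]), Node(val=7, children=[])])
`root.val = 970` → root = Node(val=970, children=[Node(val=3, children=[]), Node(val=7, children=[])])
`root.children[0].val = 251` → root = Node(val=970, children=[Node(val=251, children=[]), Node(val=7, children=[])]); shallow = Node(val=5, children=[Node(val=251, children=[]), Node(val=7, children=[])])
`print(shallow.val)` → prints 5
`print(shallow.children[0].val)` → prints 251
`print(deep.val)` → prints 5
`print(deep.children[0].val)` → prints 3

Answer:
5
251
5
3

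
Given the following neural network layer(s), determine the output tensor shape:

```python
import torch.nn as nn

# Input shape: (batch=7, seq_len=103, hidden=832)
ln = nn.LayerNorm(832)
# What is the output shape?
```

Input: (7, 103, 832) -> Output: (7, 103, 832)

Answer: (7, 103, 832)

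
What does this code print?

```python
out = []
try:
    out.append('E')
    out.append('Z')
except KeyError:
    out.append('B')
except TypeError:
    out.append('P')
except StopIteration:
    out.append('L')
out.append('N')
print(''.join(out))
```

Execution trace: 'E' (try body) → 'Z' (try body, no exception) → 'N' (after the try/except). Output: EZN

Answer: EZN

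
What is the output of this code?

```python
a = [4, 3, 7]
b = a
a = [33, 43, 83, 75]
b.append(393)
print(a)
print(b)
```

Key concept: rebinding vs mutation: a is rebound to a new list, b still points at the original.
Step by step:
`a = [4, 3, 7]` → a = [4, 3, 7]
`b = a` → b = [4, 3, 7] (same object as a)
`a = [33, 43, 83, 75]` → a = [33, 43, 83, 75]
`b.append(393)` → b = [4, 3, 7, 393]
`print(a)` → prints [33, 43, 83, 75]
`print(b)` → prints [4, 3, 7, 393]

Answer:
[33, 43, 83, 75]
[4, 3, 7, 393]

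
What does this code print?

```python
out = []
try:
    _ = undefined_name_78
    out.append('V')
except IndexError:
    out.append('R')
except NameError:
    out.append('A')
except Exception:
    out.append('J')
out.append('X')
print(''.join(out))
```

Execution trace: 'A' (except NameError) → 'X' (after the try/except). Output: AX

Answer: AX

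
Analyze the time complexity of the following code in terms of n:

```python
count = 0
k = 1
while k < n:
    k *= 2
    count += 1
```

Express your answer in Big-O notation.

Each loop level contributes: log n. Multiplying the contributions gives O(log n).

Answer: O(log n)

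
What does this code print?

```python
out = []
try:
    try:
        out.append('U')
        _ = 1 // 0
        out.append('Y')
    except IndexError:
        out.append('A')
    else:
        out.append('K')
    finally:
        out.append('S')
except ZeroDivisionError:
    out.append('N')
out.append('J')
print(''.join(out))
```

Execution trace: 'U' (try body) → 'S' (finally) → 'N' (outer except ZeroDivisionError) → 'J' (after the try/except). Output: USNJ

Answer: USNJ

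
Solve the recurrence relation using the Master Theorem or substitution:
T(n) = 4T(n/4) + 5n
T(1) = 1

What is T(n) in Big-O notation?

By Master Theorem: a=4, b=4, f(n)=5n. Since log_4(4) = 1 and f(n) = Θ(n^1), Case 2 applies. T(n) = O(n log n).

Answer: O(n log n)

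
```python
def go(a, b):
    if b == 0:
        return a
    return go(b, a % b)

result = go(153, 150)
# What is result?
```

go(153, 150) -> go(150, 3) -> go(3, 0) -> 3

Answer: 3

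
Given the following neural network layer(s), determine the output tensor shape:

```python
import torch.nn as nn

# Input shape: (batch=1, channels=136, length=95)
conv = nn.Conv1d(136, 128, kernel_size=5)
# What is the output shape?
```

Input: (1, 136, 95) -> Output: (1, 128, 91)

Answer: (1, 128, 91)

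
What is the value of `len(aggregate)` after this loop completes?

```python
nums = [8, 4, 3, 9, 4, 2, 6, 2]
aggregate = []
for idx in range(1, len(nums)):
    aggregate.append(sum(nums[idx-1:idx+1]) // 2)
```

Number of 2-element averages
`aggregate` takes the values: [] → [6] → [6, 3] → [6, 3, 6] → [6, 3, 6, 6] → [6, 3, 6, 6, 3] → [6, 3, 6, 6, 3, 4] → [6, 3, 6, 6, 3, 4, 4]
So `len(aggregate)` = 7

Answer: 7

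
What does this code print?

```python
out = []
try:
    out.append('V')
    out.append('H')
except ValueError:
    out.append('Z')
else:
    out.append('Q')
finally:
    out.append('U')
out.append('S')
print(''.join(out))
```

Execution trace: 'V' (try body) → 'H' (try body, no exception) → 'Q' (else) → 'U' (finally) → 'S' (after the try/except). Output: VHQUS

Answer: VHQUS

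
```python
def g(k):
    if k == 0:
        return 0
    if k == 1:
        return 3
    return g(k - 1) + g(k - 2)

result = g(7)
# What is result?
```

Build up from base cases: g(0)=0, g(1)=3, g(2)=3, g(3)=6, g(4)=9, g(5)=15, g(6)=24, ..., g(7)=39

Answer: 39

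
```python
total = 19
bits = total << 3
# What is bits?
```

Trace:
`total = 19` → total = 19
`bits = total << 3` → bits = 152
So bits = 152

Answer: 152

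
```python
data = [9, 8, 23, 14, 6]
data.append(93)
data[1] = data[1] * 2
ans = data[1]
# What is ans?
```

Trace:
`data = [9, 8, 23, 14, 6]` → data = [9, 8, 23, 14, 6]
`data.append(93)` → data = [9, 8, 23, 14, 6, 93]
`data[1] = data[1] * 2` → data = [9, 16, 23, 14, 6, 93]
`ans = data[1]` → ans = 16
So ans = 16

Answer: 16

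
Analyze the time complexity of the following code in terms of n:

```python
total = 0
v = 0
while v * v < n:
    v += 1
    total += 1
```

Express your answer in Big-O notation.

Each loop level contributes: √n. Multiplying the contributions gives O(√n).

Answer: O(√n)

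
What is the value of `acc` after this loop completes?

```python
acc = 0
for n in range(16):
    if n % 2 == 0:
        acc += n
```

Sum of even numbers 0 to 15
`acc` takes the values: 0 → 2 → 6 → 12 → 20 → 30 → 42 → 56

Answer: 56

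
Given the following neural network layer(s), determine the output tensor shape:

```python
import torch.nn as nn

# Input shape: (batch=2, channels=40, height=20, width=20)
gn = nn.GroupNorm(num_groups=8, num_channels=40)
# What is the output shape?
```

Input: (2, 40, 20, 20) -> Output: (2, 40, 20, 20)

Answer: (2, 40, 20, 20)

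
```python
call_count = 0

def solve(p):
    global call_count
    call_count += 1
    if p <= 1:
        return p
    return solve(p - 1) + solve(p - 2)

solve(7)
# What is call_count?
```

Calls(p) = 1 + Calls(p-1) + Calls(p-2); Calls(0)=Calls(1)=1. For p=7 this gives 41.

Answer: 41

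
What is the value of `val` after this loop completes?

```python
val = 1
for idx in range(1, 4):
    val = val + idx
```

Start at 1, add 1 through 3
`val` takes the values: 1 → 2 → 4 → 7

Answer: 7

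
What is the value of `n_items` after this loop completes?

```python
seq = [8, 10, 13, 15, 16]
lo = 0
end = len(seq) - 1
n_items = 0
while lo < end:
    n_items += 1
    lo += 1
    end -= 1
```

Iterations until pointers meet (list length 5)
`n_items` takes the values: 0 → 1 → 2

Answer: 2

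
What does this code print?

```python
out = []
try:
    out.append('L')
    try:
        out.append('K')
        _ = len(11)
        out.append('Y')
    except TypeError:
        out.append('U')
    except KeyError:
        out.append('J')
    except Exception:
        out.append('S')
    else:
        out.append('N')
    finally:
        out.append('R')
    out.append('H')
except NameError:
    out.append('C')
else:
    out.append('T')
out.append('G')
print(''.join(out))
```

Execution trace: 'L' (try body) → 'K' (inner try body) → 'U' (inner except TypeError) → 'R' (inner finally) → 'H' (try body, no exception) → 'T' (else) → 'G' (after the try/except). Output: LKURHTG

Answer: LKURHTG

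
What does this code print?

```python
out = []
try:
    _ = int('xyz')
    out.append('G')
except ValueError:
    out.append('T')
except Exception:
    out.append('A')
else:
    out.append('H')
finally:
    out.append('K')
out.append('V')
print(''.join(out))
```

Execution trace: 'T' (except ValueError) → 'K' (finally) → 'V' (after the try/except). Output: TKV

Answer: TKV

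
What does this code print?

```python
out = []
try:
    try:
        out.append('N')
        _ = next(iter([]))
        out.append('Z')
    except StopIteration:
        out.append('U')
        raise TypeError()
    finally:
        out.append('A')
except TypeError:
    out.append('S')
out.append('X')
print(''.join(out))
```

Execution trace: 'N' (inner try body) → 'U' (inner except StopIteration) → 'A' (inner finally) → 'S' (outer except TypeError) → 'X' (after the try/except). Output: NUASX

Answer: NUASX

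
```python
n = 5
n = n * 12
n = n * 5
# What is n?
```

Trace:
`n = 5` → n = 5
`n = n * 12` → n = 60
`n = n * 5` → n = 300
So n = 300

Answer: 300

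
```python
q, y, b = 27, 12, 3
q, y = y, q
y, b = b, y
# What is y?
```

Trace:
`q, y, b = 27, 12, 3` → q = 27; y = 12; b = 3
`q, y = y, q` → q = 12; y = 27
`y, b = b, y` → y = 3; b = 27
So y = 3

Answer: 3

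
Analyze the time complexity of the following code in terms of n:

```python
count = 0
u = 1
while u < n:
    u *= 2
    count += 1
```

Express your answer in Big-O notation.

Each loop level contributes: log n. Multiplying the contributions gives O(log n).

Answer: O(log n)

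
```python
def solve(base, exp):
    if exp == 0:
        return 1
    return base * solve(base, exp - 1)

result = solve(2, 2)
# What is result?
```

solve(2, 2) = 2 * 2 = 4

Answer: 4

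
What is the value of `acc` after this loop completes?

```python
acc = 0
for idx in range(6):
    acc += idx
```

Sum of 0 to 5 = 15
`acc` takes the values: 0 → 1 → 3 → 6 → 10 → 15

Answer: 15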